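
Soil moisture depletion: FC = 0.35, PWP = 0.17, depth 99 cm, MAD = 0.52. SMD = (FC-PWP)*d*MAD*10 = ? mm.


SMD = (FC - PWP) * d * MAD * 10
SMD = (0.35 - 0.17) * 99 * 0.52 * 10
SMD = 0.1800 * 99 * 0.52 * 10

92.6640 mm


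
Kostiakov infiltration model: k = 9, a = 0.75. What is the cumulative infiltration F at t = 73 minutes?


F = k * t^a = 9 * 73^0.75
F = 9 * 24.974232

224.7681 mm


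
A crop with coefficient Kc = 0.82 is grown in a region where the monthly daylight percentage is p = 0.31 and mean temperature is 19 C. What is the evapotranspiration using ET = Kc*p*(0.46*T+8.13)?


ET = Kc * p * (0.46*T + 8.13)
ET = 0.82 * 0.31 * (0.46*19 + 8.13)
ET = 0.82 * 0.31 * 16.8700

4.2884 mm/day


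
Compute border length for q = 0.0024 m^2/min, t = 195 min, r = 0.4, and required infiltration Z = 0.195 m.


L = q*t/((1+r)*Z)
L = 0.0024*195/((1+0.4)*0.195)
L = 0.468/0.273

1.7143 m


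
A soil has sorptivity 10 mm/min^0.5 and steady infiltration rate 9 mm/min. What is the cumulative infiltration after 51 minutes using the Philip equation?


F = S*sqrt(t) + A*t
F = 10*sqrt(51) + 9*51
F = 10*7.141428 + 459

530.4143 mm


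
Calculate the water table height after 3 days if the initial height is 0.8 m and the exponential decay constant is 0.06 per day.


m = m0 * exp(-k*t)
m = 0.8 * exp(-0.06 * 3)
m = 0.8 * exp(-0.1800)

0.6682 m


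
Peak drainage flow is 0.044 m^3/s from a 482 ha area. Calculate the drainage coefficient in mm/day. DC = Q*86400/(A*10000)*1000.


DC = Q * 86400 / (A * 10000) * 1000
DC = 0.044 * 86400 / (482 * 10000) * 1000
DC = 3801600.0000 / 4820000

0.7887 mm/day


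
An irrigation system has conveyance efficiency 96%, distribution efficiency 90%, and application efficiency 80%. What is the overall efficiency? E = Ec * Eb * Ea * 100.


Ec = 0.96, Eb = 0.9, Ea = 0.8
E = 0.96 * 0.9 * 0.8 * 100 = 69.1200%

69.1200 %


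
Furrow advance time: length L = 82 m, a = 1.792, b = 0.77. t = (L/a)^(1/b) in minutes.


t = (L/a)^(1/b)
t = (82/1.792)^(1/0.77)
t = 45.758929^(1/0.77)

143.3713 min


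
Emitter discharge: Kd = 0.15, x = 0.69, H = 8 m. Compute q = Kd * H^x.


q = Kd * H^x = 0.15 * 8^0.69 = 0.15 * 4.198867

0.6298 L/h


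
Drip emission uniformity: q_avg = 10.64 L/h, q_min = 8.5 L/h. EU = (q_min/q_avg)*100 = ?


EU = (q_min/q_avg)*100 = (8.5/10.64)*100 = 79.8872%

79.8872 %


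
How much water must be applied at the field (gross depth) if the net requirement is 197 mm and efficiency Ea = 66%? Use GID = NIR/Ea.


Ea = 66% = 0.66
GID = NIR / Ea = 197 / 0.66 = 298.4848 mm

298.4848 mm


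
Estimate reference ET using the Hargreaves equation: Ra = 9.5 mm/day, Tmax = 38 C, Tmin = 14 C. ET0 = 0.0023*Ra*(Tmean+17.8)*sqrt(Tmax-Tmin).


Tmean = (Tmax + Tmin)/2 = (38 + 14)/2 = 26.0
ET0 = 0.0023 * 9.5 * (26.0 + 17.8) * sqrt(38 - 14)
ET0 = 0.0023 * 9.5 * 43.8 * 4.898979

4.6885 mm/day


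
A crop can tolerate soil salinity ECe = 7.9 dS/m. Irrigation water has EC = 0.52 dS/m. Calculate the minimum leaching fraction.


LR = ECiw / (5*ECe - ECiw)
LR = 0.52 / (5*7.9 - 0.52)
LR = 0.52 / 38.9800

0.0133


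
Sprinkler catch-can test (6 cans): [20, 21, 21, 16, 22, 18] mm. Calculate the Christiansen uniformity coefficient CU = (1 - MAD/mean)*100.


mean = 19.666667 mm
MAD = 1.777778 mm
CU = (1 - 1.777778/19.666667)*100

90.9605 %


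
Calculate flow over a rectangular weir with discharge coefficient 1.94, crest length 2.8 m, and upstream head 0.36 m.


Q = C * L * H^(3/2) = 1.94 * 2.8 * 0.36^1.5 = 1.94 * 2.8 * 0.216000

1.1733 m^3/s


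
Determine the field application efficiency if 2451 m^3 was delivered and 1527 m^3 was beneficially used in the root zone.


Ea = V_root / V_field * 100 = 1527 / 2451 * 100 = 62.3011%

62.3011 %


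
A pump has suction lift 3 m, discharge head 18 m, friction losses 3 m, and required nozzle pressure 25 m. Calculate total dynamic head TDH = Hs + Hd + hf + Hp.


TDH = Hs + Hd + hf + Hp = 3 + 18 + 3 + 25 = 49

49 m


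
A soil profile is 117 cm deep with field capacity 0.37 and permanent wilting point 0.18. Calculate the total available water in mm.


AWC = (FC - PWP) * d * 10
AWC = (0.37 - 0.18) * 117 * 10
AWC = 0.1900 * 117 * 10

222.3000 mm


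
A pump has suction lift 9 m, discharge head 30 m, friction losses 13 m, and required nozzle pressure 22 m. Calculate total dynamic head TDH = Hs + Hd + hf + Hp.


TDH = Hs + Hd + hf + Hp = 9 + 30 + 13 + 22 = 74

74 m


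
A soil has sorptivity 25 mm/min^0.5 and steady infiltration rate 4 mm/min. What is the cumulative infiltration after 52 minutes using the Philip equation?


F = S*sqrt(t) + A*t
F = 25*sqrt(52) + 4*52
F = 25*7.211103 + 208

388.2776 mm


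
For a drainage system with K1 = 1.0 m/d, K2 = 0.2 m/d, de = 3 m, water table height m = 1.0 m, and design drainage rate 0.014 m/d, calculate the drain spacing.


S^2 = 8*K2*de*m/q + 4*K1*m^2/q
S^2 = 8*0.2*3*1.0/0.014 + 4*1.0*1.0^2/0.014
S = sqrt(628.5714)

25.0713 m


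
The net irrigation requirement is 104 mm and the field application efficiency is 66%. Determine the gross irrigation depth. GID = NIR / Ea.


Ea = 66% = 0.66
GID = NIR / Ea = 104 / 0.66 = 157.5758 mm

157.5758 mm


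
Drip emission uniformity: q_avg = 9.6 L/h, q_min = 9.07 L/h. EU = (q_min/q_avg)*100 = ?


EU = (q_min/q_avg)*100 = (9.07/9.6)*100 = 94.4792%

94.4792 %


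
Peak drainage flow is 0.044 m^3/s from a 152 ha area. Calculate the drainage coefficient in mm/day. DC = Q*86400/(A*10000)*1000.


DC = Q * 86400 / (A * 10000) * 1000
DC = 0.044 * 86400 / (152 * 10000) * 1000
DC = 3801600.0000 / 1520000

2.5011 mm/day


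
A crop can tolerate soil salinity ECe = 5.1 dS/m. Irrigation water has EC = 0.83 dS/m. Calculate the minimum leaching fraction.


LR = ECiw / (5*ECe - ECiw)
LR = 0.83 / (5*5.1 - 0.83)
LR = 0.83 / 24.6700

0.0336


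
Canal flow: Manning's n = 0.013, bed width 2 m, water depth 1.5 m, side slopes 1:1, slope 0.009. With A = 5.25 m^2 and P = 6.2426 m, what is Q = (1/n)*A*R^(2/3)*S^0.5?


R = A/P = 5.25/6.2426 = 0.840996
Q = (1/0.013) * 5.25 * 0.840996^(2/3) * 0.009^0.5

34.1350 m^3/s


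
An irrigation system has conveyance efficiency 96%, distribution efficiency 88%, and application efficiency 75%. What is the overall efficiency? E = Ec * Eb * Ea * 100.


Ec = 0.96, Eb = 0.88, Ea = 0.75
E = 0.96 * 0.88 * 0.75 * 100 = 63.3600%

63.3600 %


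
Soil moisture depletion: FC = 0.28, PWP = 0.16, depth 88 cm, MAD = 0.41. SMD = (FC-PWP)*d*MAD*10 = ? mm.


SMD = (FC - PWP) * d * MAD * 10
SMD = (0.28 - 0.16) * 88 * 0.41 * 10
SMD = 0.1200 * 88 * 0.41 * 10

43.2960 mm


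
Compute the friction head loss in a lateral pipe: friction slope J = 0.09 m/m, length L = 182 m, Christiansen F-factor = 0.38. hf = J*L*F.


hf = J * L * F = 0.09 * 182 * 0.38 = 6.2244 m

6.2244 m


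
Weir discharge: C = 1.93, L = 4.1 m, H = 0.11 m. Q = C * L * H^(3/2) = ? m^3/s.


Q = C * L * H^(3/2) = 1.93 * 4.1 * 0.11^1.5 = 1.93 * 4.1 * 0.036483

0.2887 m^3/s


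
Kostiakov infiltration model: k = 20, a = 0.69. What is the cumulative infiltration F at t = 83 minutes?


F = k * t^a = 20 * 83^0.69
F = 20 * 21.094240

421.8848 mm


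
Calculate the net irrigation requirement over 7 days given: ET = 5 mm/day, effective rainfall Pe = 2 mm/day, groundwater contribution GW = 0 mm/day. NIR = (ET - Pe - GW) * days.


Daily deficit = ET - Pe - GW = 5 - 2 - 0 = 3 mm/day
NIR = 3 * 7 = 21 mm

21.0000 mm


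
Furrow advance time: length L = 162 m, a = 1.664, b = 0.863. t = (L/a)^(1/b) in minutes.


t = (L/a)^(1/b)
t = (162/1.664)^(1/0.863)
t = 97.355769^(1/0.863)

201.3776 min


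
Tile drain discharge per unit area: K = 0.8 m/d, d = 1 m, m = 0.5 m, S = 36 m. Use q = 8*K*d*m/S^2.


q = 8*K*d*m/S^2
q = 8*0.8*1*0.5/36^2
q = 3.2000 / 1296

0.0025 m/d


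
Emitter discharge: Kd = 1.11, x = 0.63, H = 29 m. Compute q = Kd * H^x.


q = Kd * H^x = 1.11 * 29^0.63 = 1.11 * 8.342779

9.2605 L/h


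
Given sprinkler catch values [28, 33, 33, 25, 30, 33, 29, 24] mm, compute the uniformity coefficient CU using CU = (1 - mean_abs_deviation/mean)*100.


mean = 29.375000 mm
MAD = 2.875000 mm
CU = (1 - 2.875000/29.375000)*100

90.2128 %


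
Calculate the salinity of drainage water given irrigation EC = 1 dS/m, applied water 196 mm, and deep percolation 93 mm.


EC_dw = EC_iw * D_iw / D_dw
EC_dw = 1 * 196 / 93
EC_dw = 196 / 93

2.1075 dS/m


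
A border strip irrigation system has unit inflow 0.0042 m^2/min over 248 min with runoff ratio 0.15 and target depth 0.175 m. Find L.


L = q*t/((1+r)*Z)
L = 0.0042*248/((1+0.15)*0.175)
L = 1.0416/0.20125

5.1757 m


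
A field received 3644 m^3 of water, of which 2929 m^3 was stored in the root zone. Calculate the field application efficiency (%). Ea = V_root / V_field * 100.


Ea = V_root / V_field * 100 = 2929 / 3644 * 100 = 80.3787%

80.3787 %


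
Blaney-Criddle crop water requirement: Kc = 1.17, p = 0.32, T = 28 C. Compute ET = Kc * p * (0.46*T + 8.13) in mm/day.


ET = Kc * p * (0.46*T + 8.13)
ET = 1.17 * 0.32 * (0.46*28 + 8.13)
ET = 1.17 * 0.32 * 21.0100

7.8661 mm/day


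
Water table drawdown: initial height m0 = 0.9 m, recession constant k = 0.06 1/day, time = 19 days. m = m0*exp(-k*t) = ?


m = m0 * exp(-k*t)
m = 0.9 * exp(-0.06 * 19)
m = 0.9 * exp(-1.1400)

0.2878 m


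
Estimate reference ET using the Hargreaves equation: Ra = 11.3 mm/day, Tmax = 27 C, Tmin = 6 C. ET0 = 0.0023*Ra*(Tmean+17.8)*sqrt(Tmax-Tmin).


Tmean = (Tmax + Tmin)/2 = (27 + 6)/2 = 16.5
ET0 = 0.0023 * 11.3 * (16.5 + 17.8) * sqrt(27 - 6)
ET0 = 0.0023 * 11.3 * 34.3 * 4.582576

4.0852 mm/day


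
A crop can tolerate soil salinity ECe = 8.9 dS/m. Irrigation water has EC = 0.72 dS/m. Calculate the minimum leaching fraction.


LR = ECiw / (5*ECe - ECiw)
LR = 0.72 / (5*8.9 - 0.72)
LR = 0.72 / 43.7800

0.0164


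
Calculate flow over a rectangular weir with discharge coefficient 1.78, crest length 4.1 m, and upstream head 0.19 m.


Q = C * L * H^(3/2) = 1.78 * 4.1 * 0.19^1.5 = 1.78 * 4.1 * 0.082819

0.6044 m^3/s


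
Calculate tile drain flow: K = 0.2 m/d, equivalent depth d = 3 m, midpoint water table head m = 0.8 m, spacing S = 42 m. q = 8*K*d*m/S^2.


q = 8*K*d*m/S^2
q = 8*0.2*3*0.8/42^2
q = 3.8400 / 1764

0.0022 m/d


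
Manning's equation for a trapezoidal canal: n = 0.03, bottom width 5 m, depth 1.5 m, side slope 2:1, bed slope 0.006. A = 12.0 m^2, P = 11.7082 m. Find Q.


R = A/P = 12.0/11.7082 = 1.024923
Q = (1/0.03) * 12.0 * 1.024923^(2/3) * 0.006^0.5

31.4966 m^3/s


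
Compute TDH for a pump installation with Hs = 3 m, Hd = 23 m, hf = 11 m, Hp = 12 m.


TDH = Hs + Hd + hf + Hp = 3 + 23 + 11 + 12 = 49

49 m


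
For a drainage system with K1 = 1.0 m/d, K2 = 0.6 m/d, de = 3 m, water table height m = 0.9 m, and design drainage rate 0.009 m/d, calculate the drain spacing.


S^2 = 8*K2*de*m/q + 4*K1*m^2/q
S^2 = 8*0.6*3*0.9/0.009 + 4*1.0*0.9^2/0.009
S = sqrt(1800.0000)

42.4264 m


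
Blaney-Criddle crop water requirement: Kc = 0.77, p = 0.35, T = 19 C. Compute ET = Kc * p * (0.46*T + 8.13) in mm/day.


ET = Kc * p * (0.46*T + 8.13)
ET = 0.77 * 0.35 * (0.46*19 + 8.13)
ET = 0.77 * 0.35 * 16.8700

4.5465 mm/day


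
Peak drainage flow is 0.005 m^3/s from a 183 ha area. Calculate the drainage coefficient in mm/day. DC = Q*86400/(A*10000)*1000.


DC = Q * 86400 / (A * 10000) * 1000
DC = 0.005 * 86400 / (183 * 10000) * 1000
DC = 432000.0000 / 1830000

0.2361 mm/day


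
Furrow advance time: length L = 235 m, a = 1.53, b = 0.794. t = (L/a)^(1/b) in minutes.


t = (L/a)^(1/b)
t = (235/1.53)^(1/0.794)
t = 153.594771^(1/0.794)

567.0518 min


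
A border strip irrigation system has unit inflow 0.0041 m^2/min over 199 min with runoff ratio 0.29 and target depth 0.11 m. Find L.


L = q*t/((1+r)*Z)
L = 0.0041*199/((1+0.29)*0.11)
L = 0.8159/0.1419

5.7498 m


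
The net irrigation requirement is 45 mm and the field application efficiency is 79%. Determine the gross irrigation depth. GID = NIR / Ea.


Ea = 79% = 0.79
GID = NIR / Ea = 45 / 0.79 = 56.9620 mm

56.9620 mm


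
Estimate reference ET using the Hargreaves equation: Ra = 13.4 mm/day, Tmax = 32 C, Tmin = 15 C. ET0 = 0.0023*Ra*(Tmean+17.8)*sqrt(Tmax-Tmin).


Tmean = (Tmax + Tmin)/2 = (32 + 15)/2 = 23.5
ET0 = 0.0023 * 13.4 * (23.5 + 17.8) * sqrt(32 - 15)
ET0 = 0.0023 * 13.4 * 41.3 * 4.123106

5.2482 mm/day


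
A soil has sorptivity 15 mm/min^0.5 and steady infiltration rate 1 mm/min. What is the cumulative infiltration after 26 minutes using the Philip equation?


F = S*sqrt(t) + A*t
F = 15*sqrt(26) + 1*26
F = 15*5.099020 + 26

102.4853 mm


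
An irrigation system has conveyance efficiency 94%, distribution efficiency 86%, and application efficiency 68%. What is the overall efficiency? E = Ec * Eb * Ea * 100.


Ec = 0.94, Eb = 0.86, Ea = 0.68
E = 0.94 * 0.86 * 0.68 * 100 = 54.9712%

54.9712 %


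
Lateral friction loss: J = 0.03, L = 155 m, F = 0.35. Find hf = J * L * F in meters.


hf = J * L * F = 0.03 * 155 * 0.35 = 1.6275 m

1.6275 m


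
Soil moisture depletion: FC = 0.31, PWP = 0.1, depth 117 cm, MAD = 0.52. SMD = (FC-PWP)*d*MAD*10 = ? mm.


SMD = (FC - PWP) * d * MAD * 10
SMD = (0.31 - 0.1) * 117 * 0.52 * 10
SMD = 0.2100 * 117 * 0.52 * 10

127.7640 mm


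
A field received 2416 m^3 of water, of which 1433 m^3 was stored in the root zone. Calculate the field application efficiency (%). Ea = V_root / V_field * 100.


Ea = V_root / V_field * 100 = 1433 / 2416 * 100 = 59.3129%

59.3129 %


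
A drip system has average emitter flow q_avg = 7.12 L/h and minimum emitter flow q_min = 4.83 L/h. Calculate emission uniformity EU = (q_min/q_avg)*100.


EU = (q_min/q_avg)*100 = (4.83/7.12)*100 = 67.8371%

67.8371 %


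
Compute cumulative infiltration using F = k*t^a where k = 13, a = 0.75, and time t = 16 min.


F = k * t^a = 13 * 16^0.75
F = 13 * 8.000000

104.0000 mm


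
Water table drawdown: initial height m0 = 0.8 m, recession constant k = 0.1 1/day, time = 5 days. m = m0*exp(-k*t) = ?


m = m0 * exp(-k*t)
m = 0.8 * exp(-0.1 * 5)
m = 0.8 * exp(-0.5000)

0.4852 m


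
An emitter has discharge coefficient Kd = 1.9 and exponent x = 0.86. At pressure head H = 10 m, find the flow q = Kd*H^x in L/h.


q = Kd * H^x = 1.9 * 10^0.86 = 1.9 * 7.244360

13.7643 L/h


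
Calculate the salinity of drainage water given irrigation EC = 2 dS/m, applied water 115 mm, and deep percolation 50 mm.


EC_dw = EC_iw * D_iw / D_dw
EC_dw = 2 * 115 / 50
EC_dw = 230 / 50

4.6000 dS/m


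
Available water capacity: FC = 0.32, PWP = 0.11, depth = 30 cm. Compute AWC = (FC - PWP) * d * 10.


AWC = (FC - PWP) * d * 10
AWC = (0.32 - 0.11) * 30 * 10
AWC = 0.2100 * 30 * 10

63.0000 mm


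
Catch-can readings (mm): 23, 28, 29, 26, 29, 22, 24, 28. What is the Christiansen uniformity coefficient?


mean = 26.125000 mm
MAD = 2.375000 mm
CU = (1 - 2.375000/26.125000)*100

90.9091 %


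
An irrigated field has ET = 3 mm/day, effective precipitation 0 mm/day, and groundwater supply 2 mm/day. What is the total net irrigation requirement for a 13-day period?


Daily deficit = ET - Pe - GW = 3 - 0 - 2 = 1 mm/day
NIR = 1 * 13 = 13 mm

13.0000 mm


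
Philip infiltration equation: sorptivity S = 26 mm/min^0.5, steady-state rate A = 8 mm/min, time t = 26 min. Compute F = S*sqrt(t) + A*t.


F = S*sqrt(t) + A*t
F = 26*sqrt(26) + 8*26
F = 26*5.099020 + 208

340.5745 mm


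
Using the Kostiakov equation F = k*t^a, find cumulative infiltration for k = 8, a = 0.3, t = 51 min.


F = k * t^a = 8 * 51^0.3
F = 8 * 3.252903

26.0232 mm


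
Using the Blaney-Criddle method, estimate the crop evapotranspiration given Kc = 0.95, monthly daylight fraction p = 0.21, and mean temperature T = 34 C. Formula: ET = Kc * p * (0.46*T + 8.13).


ET = Kc * p * (0.46*T + 8.13)
ET = 0.95 * 0.21 * (0.46*34 + 8.13)
ET = 0.95 * 0.21 * 23.7700

4.7421 mm/day


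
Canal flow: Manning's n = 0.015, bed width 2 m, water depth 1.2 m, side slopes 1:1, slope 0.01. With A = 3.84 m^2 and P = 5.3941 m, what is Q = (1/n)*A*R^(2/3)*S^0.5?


R = A/P = 3.84/5.3941 = 0.711889
Q = (1/0.015) * 3.84 * 0.711889^(2/3) * 0.01^0.5

20.4102 m^3/s


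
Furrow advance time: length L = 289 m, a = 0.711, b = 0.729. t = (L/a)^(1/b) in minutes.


t = (L/a)^(1/b)
t = (289/0.711)^(1/0.729)
t = 406.469761^(1/0.729)

3792.3980 min


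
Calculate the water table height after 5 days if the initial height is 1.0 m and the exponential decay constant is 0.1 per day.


m = m0 * exp(-k*t)
m = 1.0 * exp(-0.1 * 5)
m = 1.0 * exp(-0.5000)

0.6065 m


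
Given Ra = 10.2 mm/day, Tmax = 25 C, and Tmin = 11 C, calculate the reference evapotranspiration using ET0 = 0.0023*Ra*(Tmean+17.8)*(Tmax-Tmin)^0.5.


Tmean = (Tmax + Tmin)/2 = (25 + 11)/2 = 18.0
ET0 = 0.0023 * 10.2 * (18.0 + 17.8) * sqrt(25 - 11)
ET0 = 0.0023 * 10.2 * 35.8 * 3.741657

3.1425 mm/day


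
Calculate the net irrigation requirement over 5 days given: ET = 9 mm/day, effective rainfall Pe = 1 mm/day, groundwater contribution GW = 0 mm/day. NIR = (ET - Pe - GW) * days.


Daily deficit = ET - Pe - GW = 9 - 1 - 0 = 8 mm/day
NIR = 8 * 5 = 40 mm

40.0000 mm


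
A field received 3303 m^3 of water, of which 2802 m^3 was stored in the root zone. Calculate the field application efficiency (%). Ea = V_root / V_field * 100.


Ea = V_root / V_field * 100 = 2802 / 3303 * 100 = 84.8320%

84.8320 %


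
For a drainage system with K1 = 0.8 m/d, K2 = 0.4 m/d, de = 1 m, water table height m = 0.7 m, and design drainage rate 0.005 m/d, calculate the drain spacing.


S^2 = 8*K2*de*m/q + 4*K1*m^2/q
S^2 = 8*0.4*1*0.7/0.005 + 4*0.8*0.7^2/0.005
S = sqrt(761.6000)

27.5971 m


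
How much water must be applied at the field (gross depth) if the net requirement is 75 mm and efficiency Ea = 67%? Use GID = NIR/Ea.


Ea = 67% = 0.67
GID = NIR / Ea = 75 / 0.67 = 111.9403 mm

111.9403 mm


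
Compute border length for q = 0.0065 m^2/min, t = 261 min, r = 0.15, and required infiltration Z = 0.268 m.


L = q*t/((1+r)*Z)
L = 0.0065*261/((1+0.15)*0.268)
L = 1.6965/0.3082

5.5045 m


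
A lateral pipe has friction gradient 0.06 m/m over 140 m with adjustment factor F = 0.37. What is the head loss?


hf = J * L * F = 0.06 * 140 * 0.37 = 3.1080 m

3.1080 m


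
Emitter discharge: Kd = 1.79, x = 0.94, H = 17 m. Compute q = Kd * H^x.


q = Kd * H^x = 1.79 * 17^0.94 = 1.79 * 14.342405

25.6729 L/h


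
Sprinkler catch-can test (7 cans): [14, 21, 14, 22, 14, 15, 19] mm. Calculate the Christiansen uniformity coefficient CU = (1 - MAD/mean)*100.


mean = 17.000000 mm
MAD = 3.142857 mm
CU = (1 - 3.142857/17.000000)*100

81.5126 %


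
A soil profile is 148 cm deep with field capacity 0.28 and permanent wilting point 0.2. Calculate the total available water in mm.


AWC = (FC - PWP) * d * 10
AWC = (0.28 - 0.2) * 148 * 10
AWC = 0.0800 * 148 * 10

118.4000 mm


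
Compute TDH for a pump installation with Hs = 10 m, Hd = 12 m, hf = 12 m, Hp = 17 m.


TDH = Hs + Hd + hf + Hp = 10 + 12 + 12 + 17 = 51

51 m


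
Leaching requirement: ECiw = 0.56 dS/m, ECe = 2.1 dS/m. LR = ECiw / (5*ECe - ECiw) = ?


LR = ECiw / (5*ECe - ECiw)
LR = 0.56 / (5*2.1 - 0.56)
LR = 0.56 / 9.9400

0.0563


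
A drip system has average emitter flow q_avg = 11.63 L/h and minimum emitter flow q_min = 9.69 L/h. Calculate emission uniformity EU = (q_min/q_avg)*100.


EU = (q_min/q_avg)*100 = (9.69/11.63)*100 = 83.3190%

83.3190 %


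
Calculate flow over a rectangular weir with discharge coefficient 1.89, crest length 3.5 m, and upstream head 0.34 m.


Q = C * L * H^(3/2) = 1.89 * 3.5 * 0.34^1.5 = 1.89 * 3.5 * 0.198252

1.3114 m^3/s


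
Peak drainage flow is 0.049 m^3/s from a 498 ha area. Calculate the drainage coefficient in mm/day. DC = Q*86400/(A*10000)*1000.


DC = Q * 86400 / (A * 10000) * 1000
DC = 0.049 * 86400 / (498 * 10000) * 1000
DC = 4233600.0000 / 4980000

0.8501 mm/day


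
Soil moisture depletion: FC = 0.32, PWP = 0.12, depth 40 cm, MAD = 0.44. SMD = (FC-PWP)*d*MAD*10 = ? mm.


SMD = (FC - PWP) * d * MAD * 10
SMD = (0.32 - 0.12) * 40 * 0.44 * 10
SMD = 0.2000 * 40 * 0.44 * 10

35.2000 mm


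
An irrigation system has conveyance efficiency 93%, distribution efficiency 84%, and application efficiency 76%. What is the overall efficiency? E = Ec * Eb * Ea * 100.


Ec = 0.93, Eb = 0.84, Ea = 0.76
E = 0.93 * 0.84 * 0.76 * 100 = 59.3712%

59.3712 %


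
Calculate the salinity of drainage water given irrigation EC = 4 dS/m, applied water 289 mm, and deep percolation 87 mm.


EC_dw = EC_iw * D_iw / D_dw
EC_dw = 4 * 289 / 87
EC_dw = 1156 / 87

13.2874 dS/m


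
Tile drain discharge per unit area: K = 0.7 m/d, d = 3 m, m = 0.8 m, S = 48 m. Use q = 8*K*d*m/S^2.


q = 8*K*d*m/S^2
q = 8*0.7*3*0.8/48^2
q = 13.4400 / 2304

0.0058 m/d


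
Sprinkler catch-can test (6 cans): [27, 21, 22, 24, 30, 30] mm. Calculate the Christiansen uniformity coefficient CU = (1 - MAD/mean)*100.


mean = 25.666667 mm
MAD = 3.333333 mm
CU = (1 - 3.333333/25.666667)*100

87.0130 %


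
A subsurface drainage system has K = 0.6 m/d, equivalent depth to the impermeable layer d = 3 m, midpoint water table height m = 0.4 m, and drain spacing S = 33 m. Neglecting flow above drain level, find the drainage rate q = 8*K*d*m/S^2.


q = 8*K*d*m/S^2
q = 8*0.6*3*0.4/33^2
q = 5.7600 / 1089

0.0053 m/d


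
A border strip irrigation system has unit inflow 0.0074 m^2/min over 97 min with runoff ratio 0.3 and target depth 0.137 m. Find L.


L = q*t/((1+r)*Z)
L = 0.0074*97/((1+0.3)*0.137)
L = 0.7178/0.1781

4.0303 m


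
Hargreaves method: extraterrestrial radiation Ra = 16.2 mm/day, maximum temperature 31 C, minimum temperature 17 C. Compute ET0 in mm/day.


Tmean = (Tmax + Tmin)/2 = (31 + 17)/2 = 24.0
ET0 = 0.0023 * 16.2 * (24.0 + 17.8) * sqrt(31 - 17)
ET0 = 0.0023 * 16.2 * 41.8 * 3.741657

5.8275 mm/day


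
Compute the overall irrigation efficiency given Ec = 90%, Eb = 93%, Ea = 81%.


Ec = 0.9, Eb = 0.93, Ea = 0.81
E = 0.9 * 0.93 * 0.81 * 100 = 67.7970%

67.7970 %


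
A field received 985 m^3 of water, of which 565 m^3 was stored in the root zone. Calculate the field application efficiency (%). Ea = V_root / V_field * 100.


Ea = V_root / V_field * 100 = 565 / 985 * 100 = 57.3604%

57.3604 %


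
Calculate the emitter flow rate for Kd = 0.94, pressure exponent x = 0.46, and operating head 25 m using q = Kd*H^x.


q = Kd * H^x = 0.94 * 25^0.46 = 0.94 * 4.395947

4.1322 L/h


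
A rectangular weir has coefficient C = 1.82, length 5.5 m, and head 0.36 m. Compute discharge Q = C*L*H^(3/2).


Q = C * L * H^(3/2) = 1.82 * 5.5 * 0.36^1.5 = 1.82 * 5.5 * 0.216000

2.1622 m^3/s


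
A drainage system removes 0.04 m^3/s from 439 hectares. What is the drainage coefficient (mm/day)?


DC = Q * 86400 / (A * 10000) * 1000
DC = 0.04 * 86400 / (439 * 10000) * 1000
DC = 3456000.0000 / 4390000

0.7872 mm/day


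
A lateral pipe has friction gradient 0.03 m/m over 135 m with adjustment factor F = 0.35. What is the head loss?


hf = J * L * F = 0.03 * 135 * 0.35 = 1.4175 m

1.4175 m


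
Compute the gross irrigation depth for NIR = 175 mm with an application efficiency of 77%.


Ea = 77% = 0.77
GID = NIR / Ea = 175 / 0.77 = 227.2727 mm

227.2727 mm


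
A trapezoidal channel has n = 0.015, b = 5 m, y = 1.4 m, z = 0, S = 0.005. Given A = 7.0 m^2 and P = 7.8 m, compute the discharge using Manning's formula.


R = A/P = 7.0/7.8 = 0.897436
Q = (1/0.015) * 7.0 * 0.897436^(2/3) * 0.005^0.5

30.7016 m^3/s


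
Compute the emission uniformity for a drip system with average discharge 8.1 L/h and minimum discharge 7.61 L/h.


EU = (q_min/q_avg)*100 = (7.61/8.1)*100 = 93.9506%

93.9506 %


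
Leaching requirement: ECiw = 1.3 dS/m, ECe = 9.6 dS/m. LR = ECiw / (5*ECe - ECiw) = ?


LR = ECiw / (5*ECe - ECiw)
LR = 1.3 / (5*9.6 - 1.3)
LR = 1.3 / 46.7000

0.0278


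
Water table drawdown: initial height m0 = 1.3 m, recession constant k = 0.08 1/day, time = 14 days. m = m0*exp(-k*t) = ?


m = m0 * exp(-k*t)
m = 1.3 * exp(-0.08 * 14)
m = 1.3 * exp(-1.1200)

0.4242 m


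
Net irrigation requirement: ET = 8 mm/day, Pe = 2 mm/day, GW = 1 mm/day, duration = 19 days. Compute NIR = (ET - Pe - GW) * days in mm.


Daily deficit = ET - Pe - GW = 8 - 2 - 1 = 5 mm/day
NIR = 5 * 19 = 95 mm

95.0000 mm


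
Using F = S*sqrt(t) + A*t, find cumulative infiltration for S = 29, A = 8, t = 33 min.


F = S*sqrt(t) + A*t
F = 29*sqrt(33) + 8*33
F = 29*5.744563 + 264

430.5923 mm


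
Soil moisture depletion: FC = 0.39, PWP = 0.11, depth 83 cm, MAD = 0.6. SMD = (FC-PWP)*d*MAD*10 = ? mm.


SMD = (FC - PWP) * d * MAD * 10
SMD = (0.39 - 0.11) * 83 * 0.6 * 10
SMD = 0.2800 * 83 * 0.6 * 10

139.4400 mm


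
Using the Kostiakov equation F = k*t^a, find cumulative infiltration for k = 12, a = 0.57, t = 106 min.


F = k * t^a = 12 * 106^0.57
F = 12 * 14.270012

171.2401 mm


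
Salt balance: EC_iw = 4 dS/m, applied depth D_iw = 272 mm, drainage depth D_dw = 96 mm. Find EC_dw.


EC_dw = EC_iw * D_iw / D_dw
EC_dw = 4 * 272 / 96
EC_dw = 1088 / 96

11.3333 dS/m


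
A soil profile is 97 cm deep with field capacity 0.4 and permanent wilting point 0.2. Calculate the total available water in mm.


AWC = (FC - PWP) * d * 10
AWC = (0.4 - 0.2) * 97 * 10
AWC = 0.2000 * 97 * 10

194.0000 mm


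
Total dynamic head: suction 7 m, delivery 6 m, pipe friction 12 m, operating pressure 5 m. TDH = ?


TDH = Hs + Hd + hf + Hp = 7 + 6 + 12 + 5 = 30

30 m


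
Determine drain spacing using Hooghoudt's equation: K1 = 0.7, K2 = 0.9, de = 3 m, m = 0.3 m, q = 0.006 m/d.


S^2 = 8*K2*de*m/q + 4*K1*m^2/q
S^2 = 8*0.9*3*0.3/0.006 + 4*0.7*0.3^2/0.006
S = sqrt(1122.0000)

33.4963 m


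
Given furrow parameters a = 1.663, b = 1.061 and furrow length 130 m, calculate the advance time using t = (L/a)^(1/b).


t = (L/a)^(1/b)
t = (130/1.663)^(1/1.061)
t = 78.171978^(1/1.061)

60.8435 min


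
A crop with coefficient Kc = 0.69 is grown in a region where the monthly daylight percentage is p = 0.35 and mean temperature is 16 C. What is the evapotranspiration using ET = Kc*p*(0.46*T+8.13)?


ET = Kc * p * (0.46*T + 8.13)
ET = 0.69 * 0.35 * (0.46*16 + 8.13)
ET = 0.69 * 0.35 * 15.4900

3.7408 mm/day


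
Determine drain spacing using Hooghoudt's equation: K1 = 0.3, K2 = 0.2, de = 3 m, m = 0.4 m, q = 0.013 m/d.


S^2 = 8*K2*de*m/q + 4*K1*m^2/q
S^2 = 8*0.2*3*0.4/0.013 + 4*0.3*0.4^2/0.013
S = sqrt(162.4615)

12.7460 m


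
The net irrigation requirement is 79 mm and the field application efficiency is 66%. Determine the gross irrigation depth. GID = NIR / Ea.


Ea = 66% = 0.66
GID = NIR / Ea = 79 / 0.66 = 119.6970 mm

119.6970 mm


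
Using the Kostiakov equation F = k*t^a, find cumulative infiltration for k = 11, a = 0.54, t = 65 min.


F = k * t^a = 11 * 65^0.54
F = 11 * 9.527374

104.8011 mm


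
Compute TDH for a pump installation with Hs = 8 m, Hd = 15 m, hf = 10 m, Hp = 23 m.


TDH = Hs + Hd + hf + Hp = 8 + 15 + 10 + 23 = 56

56 m


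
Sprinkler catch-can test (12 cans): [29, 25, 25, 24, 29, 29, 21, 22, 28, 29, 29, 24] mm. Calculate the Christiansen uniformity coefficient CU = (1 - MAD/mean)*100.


mean = 26.166667 mm
MAD = 2.666667 mm
CU = (1 - 2.666667/26.166667)*100

89.8089 %


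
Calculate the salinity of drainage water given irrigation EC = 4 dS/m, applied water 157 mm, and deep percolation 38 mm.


EC_dw = EC_iw * D_iw / D_dw
EC_dw = 4 * 157 / 38
EC_dw = 628 / 38

16.5263 dS/m


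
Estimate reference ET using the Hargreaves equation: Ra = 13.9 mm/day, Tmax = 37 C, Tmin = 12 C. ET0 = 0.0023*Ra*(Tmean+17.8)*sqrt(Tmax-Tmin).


Tmean = (Tmax + Tmin)/2 = (37 + 12)/2 = 24.5
ET0 = 0.0023 * 13.9 * (24.5 + 17.8) * sqrt(37 - 12)
ET0 = 0.0023 * 13.9 * 42.3 * 5.000000

6.7617 mm/day


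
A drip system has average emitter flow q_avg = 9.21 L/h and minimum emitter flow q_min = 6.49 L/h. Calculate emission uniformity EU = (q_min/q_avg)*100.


EU = (q_min/q_avg)*100 = (6.49/9.21)*100 = 70.4669%

70.4669 %


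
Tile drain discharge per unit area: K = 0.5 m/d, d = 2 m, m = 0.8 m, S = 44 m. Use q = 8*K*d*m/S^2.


q = 8*K*d*m/S^2
q = 8*0.5*2*0.8/44^2
q = 6.4000 / 1936

0.0033 m/d


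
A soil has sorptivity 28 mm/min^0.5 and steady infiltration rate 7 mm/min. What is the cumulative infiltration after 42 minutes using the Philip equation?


F = S*sqrt(t) + A*t
F = 28*sqrt(42) + 7*42
F = 28*6.480741 + 294

475.4607 mm


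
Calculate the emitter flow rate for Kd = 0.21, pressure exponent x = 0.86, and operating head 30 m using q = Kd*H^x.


q = Kd * H^x = 0.21 * 30^0.86 = 0.21 * 18.634780

3.9133 L/h


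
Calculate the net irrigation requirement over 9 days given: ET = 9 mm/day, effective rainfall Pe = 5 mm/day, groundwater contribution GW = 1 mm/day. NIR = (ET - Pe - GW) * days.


Daily deficit = ET - Pe - GW = 9 - 5 - 1 = 3 mm/day
NIR = 3 * 9 = 27 mm

27.0000 mm


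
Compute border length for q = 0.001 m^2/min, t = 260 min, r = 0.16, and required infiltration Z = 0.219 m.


L = q*t/((1+r)*Z)
L = 0.001*260/((1+0.16)*0.219)
L = 0.26/0.25404

1.0235 m


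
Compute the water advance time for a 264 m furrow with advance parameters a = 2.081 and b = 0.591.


t = (L/a)^(1/b)
t = (264/2.081)^(1/0.591)
t = 126.862086^(1/0.591)

3621.9057 min


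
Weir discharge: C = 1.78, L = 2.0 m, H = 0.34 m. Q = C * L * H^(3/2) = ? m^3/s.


Q = C * L * H^(3/2) = 1.78 * 2.0 * 0.34^1.5 = 1.78 * 2.0 * 0.198252

0.7058 m^3/s


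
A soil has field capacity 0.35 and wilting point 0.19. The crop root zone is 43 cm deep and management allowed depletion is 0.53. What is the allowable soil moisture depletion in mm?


SMD = (FC - PWP) * d * MAD * 10
SMD = (0.35 - 0.19) * 43 * 0.53 * 10
SMD = 0.1600 * 43 * 0.53 * 10

36.4640 mm


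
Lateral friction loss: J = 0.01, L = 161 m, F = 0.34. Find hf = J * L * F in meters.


hf = J * L * F = 0.01 * 161 * 0.34 = 0.5474 m

0.5474 m


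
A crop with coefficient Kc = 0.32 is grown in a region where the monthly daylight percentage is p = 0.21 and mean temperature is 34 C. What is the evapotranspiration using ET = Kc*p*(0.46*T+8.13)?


ET = Kc * p * (0.46*T + 8.13)
ET = 0.32 * 0.21 * (0.46*34 + 8.13)
ET = 0.32 * 0.21 * 23.7700

1.5973 mm/day


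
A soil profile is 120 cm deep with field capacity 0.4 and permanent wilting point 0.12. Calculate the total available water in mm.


AWC = (FC - PWP) * d * 10
AWC = (0.4 - 0.12) * 120 * 10
AWC = 0.2800 * 120 * 10

336.0000 mm


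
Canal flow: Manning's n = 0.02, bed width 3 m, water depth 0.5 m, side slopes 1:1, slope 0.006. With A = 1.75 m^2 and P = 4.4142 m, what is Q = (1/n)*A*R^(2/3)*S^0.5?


R = A/P = 1.75/4.4142 = 0.396448
Q = (1/0.02) * 1.75 * 0.396448^(2/3) * 0.006^0.5

3.6577 m^3/s


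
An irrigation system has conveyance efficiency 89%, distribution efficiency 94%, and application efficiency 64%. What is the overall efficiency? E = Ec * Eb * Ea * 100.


Ec = 0.89, Eb = 0.94, Ea = 0.64
E = 0.89 * 0.94 * 0.64 * 100 = 53.5424%

53.5424 %


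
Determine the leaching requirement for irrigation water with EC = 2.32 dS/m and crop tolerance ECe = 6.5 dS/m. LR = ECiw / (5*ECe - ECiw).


LR = ECiw / (5*ECe - ECiw)
LR = 2.32 / (5*6.5 - 2.32)
LR = 2.32 / 30.1800

0.0769


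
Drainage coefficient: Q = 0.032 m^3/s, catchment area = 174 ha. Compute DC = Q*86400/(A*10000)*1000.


DC = Q * 86400 / (A * 10000) * 1000
DC = 0.032 * 86400 / (174 * 10000) * 1000
DC = 2764800.0000 / 1740000

1.5890 mm/day


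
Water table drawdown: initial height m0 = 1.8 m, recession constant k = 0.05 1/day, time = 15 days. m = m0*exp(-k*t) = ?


m = m0 * exp(-k*t)
m = 1.8 * exp(-0.05 * 15)
m = 1.8 * exp(-0.7500)

0.8503 m


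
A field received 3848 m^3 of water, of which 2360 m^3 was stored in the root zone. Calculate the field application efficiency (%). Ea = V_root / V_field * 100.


Ea = V_root / V_field * 100 = 2360 / 3848 * 100 = 61.3306%

61.3306 %


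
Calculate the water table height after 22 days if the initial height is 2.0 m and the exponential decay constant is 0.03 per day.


m = m0 * exp(-k*t)
m = 2.0 * exp(-0.03 * 22)
m = 2.0 * exp(-0.6600)

1.0337 m


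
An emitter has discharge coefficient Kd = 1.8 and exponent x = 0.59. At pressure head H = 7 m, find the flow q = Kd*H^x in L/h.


q = Kd * H^x = 1.8 * 7^0.59 = 1.8 * 3.152157

5.6739 L/h


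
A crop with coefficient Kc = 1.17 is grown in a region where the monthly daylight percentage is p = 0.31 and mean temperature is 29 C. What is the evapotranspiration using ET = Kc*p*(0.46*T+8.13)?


ET = Kc * p * (0.46*T + 8.13)
ET = 1.17 * 0.31 * (0.46*29 + 8.13)
ET = 1.17 * 0.31 * 21.4700

7.7872 mm/day


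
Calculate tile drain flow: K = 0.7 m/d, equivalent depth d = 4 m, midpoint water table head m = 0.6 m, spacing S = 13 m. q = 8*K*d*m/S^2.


q = 8*K*d*m/S^2
q = 8*0.7*4*0.6/13^2
q = 13.4400 / 169

0.0795 m/d


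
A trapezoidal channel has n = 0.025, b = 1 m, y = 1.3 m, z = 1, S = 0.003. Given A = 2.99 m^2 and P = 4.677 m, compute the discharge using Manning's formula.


R = A/P = 2.99/4.677 = 0.639299
Q = (1/0.025) * 2.99 * 0.639299^(2/3) * 0.003^0.5

4.8614 m^3/s


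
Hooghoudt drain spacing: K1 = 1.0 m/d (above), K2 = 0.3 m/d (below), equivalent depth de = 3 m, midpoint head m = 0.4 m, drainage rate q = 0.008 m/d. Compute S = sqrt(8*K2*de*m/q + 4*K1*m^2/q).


S^2 = 8*K2*de*m/q + 4*K1*m^2/q
S^2 = 8*0.3*3*0.4/0.008 + 4*1.0*0.4^2/0.008
S = sqrt(440.0000)

20.9762 m


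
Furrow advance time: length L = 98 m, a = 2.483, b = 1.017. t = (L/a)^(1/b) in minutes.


t = (L/a)^(1/b)
t = (98/2.483)^(1/1.017)
t = 39.468385^(1/1.017)

37.1165 min


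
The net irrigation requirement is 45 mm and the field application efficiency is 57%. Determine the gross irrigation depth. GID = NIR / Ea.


Ea = 57% = 0.57
GID = NIR / Ea = 45 / 0.57 = 78.9474 mm

78.9474 mm


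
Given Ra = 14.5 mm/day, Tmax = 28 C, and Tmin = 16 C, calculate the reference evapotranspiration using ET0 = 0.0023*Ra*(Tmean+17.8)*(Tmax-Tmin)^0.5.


Tmean = (Tmax + Tmin)/2 = (28 + 16)/2 = 22.0
ET0 = 0.0023 * 14.5 * (22.0 + 17.8) * sqrt(28 - 16)
ET0 = 0.0023 * 14.5 * 39.8 * 3.464102

4.5980 mm/day


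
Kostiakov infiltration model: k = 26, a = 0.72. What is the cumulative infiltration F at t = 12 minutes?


F = k * t^a = 26 * 12^0.72
F = 26 * 5.984261

155.5908 mm


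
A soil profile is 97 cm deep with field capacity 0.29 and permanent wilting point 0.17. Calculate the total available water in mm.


AWC = (FC - PWP) * d * 10
AWC = (0.29 - 0.17) * 97 * 10
AWC = 0.1200 * 97 * 10

116.4000 mm


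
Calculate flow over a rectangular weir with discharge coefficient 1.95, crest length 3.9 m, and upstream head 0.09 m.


Q = C * L * H^(3/2) = 1.95 * 3.9 * 0.09^1.5 = 1.95 * 3.9 * 0.027000

0.2053 m^3/s


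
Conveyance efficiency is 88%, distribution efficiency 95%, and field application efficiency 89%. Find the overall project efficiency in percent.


Ec = 0.88, Eb = 0.95, Ea = 0.89
E = 0.88 * 0.95 * 0.89 * 100 = 74.4040%

74.4040 %


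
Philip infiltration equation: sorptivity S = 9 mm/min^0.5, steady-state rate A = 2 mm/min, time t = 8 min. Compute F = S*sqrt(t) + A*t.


F = S*sqrt(t) + A*t
F = 9*sqrt(8) + 2*8
F = 9*2.828427 + 16

41.4558 mm


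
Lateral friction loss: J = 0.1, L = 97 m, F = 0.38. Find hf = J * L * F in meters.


hf = J * L * F = 0.1 * 97 * 0.38 = 3.6860 m

3.6860 m


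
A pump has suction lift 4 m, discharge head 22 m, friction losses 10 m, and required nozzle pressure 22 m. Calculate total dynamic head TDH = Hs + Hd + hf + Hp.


TDH = Hs + Hd + hf + Hp = 4 + 22 + 10 + 22 = 58

58 m


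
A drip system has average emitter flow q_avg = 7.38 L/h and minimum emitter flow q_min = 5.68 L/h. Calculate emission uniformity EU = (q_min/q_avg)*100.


EU = (q_min/q_avg)*100 = (5.68/7.38)*100 = 76.9648%

76.9648 %


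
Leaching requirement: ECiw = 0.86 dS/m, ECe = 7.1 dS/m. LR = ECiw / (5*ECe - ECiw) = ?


LR = ECiw / (5*ECe - ECiw)
LR = 0.86 / (5*7.1 - 0.86)
LR = 0.86 / 34.6400

0.0248


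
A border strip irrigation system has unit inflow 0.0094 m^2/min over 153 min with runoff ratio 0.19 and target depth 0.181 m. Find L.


L = q*t/((1+r)*Z)
L = 0.0094*153/((1+0.19)*0.181)
L = 1.4382/0.21539

6.6772 m


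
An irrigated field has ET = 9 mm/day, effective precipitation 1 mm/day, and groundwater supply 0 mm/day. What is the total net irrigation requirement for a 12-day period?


Daily deficit = ET - Pe - GW = 9 - 1 - 0 = 8 mm/day
NIR = 8 * 12 = 96 mm

96.0000 mm


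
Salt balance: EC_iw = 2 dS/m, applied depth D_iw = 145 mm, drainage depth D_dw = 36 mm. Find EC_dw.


EC_dw = EC_iw * D_iw / D_dw
EC_dw = 2 * 145 / 36
EC_dw = 290 / 36

8.0556 dS/m


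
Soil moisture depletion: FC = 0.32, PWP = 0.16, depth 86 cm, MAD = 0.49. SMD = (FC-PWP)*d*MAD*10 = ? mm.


SMD = (FC - PWP) * d * MAD * 10
SMD = (0.32 - 0.16) * 86 * 0.49 * 10
SMD = 0.1600 * 86 * 0.49 * 10

67.4240 mm


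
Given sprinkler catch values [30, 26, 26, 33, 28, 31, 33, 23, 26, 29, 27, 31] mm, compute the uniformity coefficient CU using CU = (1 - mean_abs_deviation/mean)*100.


mean = 28.583333 mm
MAD = 2.583333 mm
CU = (1 - 2.583333/28.583333)*100

90.9621 %


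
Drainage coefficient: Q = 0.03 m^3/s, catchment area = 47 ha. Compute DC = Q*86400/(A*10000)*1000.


DC = Q * 86400 / (A * 10000) * 1000
DC = 0.03 * 86400 / (47 * 10000) * 1000
DC = 2592000.0000 / 470000

5.5149 mm/day


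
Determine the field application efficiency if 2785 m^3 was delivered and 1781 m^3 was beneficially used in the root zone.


Ea = V_root / V_field * 100 = 1781 / 2785 * 100 = 63.9497%

63.9497 %


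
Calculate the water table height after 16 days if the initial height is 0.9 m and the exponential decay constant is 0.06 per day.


m = m0 * exp(-k*t)
m = 0.9 * exp(-0.06 * 16)
m = 0.9 * exp(-0.9600)

0.3446 m


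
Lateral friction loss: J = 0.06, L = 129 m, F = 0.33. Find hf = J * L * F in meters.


hf = J * L * F = 0.06 * 129 * 0.33 = 2.5542 m

2.5542 m


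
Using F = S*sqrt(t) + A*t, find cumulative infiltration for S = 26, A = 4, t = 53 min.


F = S*sqrt(t) + A*t
F = 26*sqrt(53) + 4*53
F = 26*7.280110 + 212

401.2829 mm


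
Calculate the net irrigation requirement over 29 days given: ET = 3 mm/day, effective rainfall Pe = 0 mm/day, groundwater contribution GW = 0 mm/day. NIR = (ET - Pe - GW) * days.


Daily deficit = ET - Pe - GW = 3 - 0 - 0 = 3 mm/day
NIR = 3 * 29 = 87 mm

87.0000 mm


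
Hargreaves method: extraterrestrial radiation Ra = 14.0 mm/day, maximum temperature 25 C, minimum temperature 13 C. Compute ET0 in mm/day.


Tmean = (Tmax + Tmin)/2 = (25 + 13)/2 = 19.0
ET0 = 0.0023 * 14.0 * (19.0 + 17.8) * sqrt(25 - 13)
ET0 = 0.0023 * 14.0 * 36.8 * 3.464102

4.1048 mm/day


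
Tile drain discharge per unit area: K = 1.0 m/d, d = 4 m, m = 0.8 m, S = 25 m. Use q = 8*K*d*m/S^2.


q = 8*K*d*m/S^2
q = 8*1.0*4*0.8/25^2
q = 25.6000 / 625

0.0410 m/d


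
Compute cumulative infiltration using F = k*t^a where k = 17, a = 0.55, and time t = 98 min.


F = k * t^a = 17 * 98^0.55
F = 17 * 12.450143

211.6524 mm


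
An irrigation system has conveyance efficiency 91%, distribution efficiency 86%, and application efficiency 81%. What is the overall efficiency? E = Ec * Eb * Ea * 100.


Ec = 0.91, Eb = 0.86, Ea = 0.81
E = 0.91 * 0.86 * 0.81 * 100 = 63.3906%

63.3906 %


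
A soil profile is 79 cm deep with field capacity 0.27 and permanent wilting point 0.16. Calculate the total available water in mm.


AWC = (FC - PWP) * d * 10
AWC = (0.27 - 0.16) * 79 * 10
AWC = 0.1100 * 79 * 10

86.9000 mm
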